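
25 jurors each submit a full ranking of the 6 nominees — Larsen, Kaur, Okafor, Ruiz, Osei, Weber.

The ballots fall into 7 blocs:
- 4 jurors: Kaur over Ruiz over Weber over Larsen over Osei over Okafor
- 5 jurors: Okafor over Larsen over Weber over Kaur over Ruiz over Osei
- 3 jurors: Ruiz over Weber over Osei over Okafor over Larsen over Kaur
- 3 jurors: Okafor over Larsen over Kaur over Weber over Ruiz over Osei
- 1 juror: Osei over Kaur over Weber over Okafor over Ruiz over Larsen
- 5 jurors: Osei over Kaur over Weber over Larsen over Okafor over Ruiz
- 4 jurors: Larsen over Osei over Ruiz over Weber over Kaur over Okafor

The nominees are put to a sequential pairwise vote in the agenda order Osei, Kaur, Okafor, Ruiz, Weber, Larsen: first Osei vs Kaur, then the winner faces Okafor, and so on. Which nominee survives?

Round 1: Osei vs Kaur — 13–12, Osei advances.
Round 2: Osei vs Okafor — 17–8, Osei advances.
Round 3: Osei vs Ruiz — 10–15, Ruiz advances.
Round 4: Ruiz vs Weber — 11–14, Weber advances.
Round 5: Weber vs Larsen — 13–12, Weber advances.
The agenda winner is Weber.

Weber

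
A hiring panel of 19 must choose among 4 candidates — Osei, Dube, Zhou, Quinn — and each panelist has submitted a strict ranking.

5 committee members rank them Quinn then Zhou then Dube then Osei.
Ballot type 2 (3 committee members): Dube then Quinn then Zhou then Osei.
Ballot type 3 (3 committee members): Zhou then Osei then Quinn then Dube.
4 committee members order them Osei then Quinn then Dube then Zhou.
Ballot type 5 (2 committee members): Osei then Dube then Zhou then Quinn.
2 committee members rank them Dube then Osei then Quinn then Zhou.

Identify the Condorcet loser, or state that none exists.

none

Head-to-head results (19 committee members):
Osei vs Dube: Dube wins 10–9.
Osei vs Zhou: Zhou, 11–8.
Osei vs Quinn: 3+4+2+2 = 11 for Osei, 8 for Quinn — Osei by 11–8.
Dube vs Zhou: 11 to 8, Dube.
Dube vs Quinn: Dube is ranked higher on 3+2+2 = 7 ballots, Quinn on 12. Quinn wins 12–7.
Zhou vs Quinn: Zhou preferred on 3+2 = 5 ballots; Quinn wins 14–5.
No candidate is winless: Osei beats Quinn; Dube beats Osei; Zhou beats Osei; Quinn beats Dube. There is no Condorcet loser.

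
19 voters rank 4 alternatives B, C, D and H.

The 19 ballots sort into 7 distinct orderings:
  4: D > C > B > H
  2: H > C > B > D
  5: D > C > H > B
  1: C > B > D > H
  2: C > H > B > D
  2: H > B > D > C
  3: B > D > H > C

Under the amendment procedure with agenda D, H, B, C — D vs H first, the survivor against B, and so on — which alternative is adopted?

Round 1: D vs H — 13–6, D advances.
Round 2: D vs B — 9–10, B advances.
Round 3: B vs C — 5–14, C advances.
The agenda winner is C.

C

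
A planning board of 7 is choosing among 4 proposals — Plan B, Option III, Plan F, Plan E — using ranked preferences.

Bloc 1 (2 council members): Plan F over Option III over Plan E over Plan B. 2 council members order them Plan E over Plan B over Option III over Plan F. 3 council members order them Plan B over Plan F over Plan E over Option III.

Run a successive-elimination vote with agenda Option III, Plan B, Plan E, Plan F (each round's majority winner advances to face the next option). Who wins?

Plan F

Round 1: Option III vs Plan B — 2–5, Plan B advances.
Round 2: Plan B vs Plan E — 3–4, Plan E advances.
Round 3: Plan E vs Plan F — 2–5, Plan F advances.
Plan F survives the agenda.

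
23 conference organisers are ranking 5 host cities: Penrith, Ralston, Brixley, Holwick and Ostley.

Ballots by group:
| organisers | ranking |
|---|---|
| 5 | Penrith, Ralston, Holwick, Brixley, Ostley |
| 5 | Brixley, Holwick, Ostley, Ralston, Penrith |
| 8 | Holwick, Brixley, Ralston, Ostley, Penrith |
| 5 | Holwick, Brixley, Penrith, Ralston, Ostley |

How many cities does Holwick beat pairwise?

Holwick against each rival (23 organisers):
Holwick vs Penrith: 5+8+5 = 18 for Holwick, 5 for Penrith — Holwick by 18–5.
Holwick vs Ralston: Holwick, 18–5.
Holwick–Brixley: Holwick 18–5.
Holwick vs Ostley: 23 to 0, Holwick.
Holwick beats Penrith, Ralston, Brixley, Ostley — 4 pairwise wins.

4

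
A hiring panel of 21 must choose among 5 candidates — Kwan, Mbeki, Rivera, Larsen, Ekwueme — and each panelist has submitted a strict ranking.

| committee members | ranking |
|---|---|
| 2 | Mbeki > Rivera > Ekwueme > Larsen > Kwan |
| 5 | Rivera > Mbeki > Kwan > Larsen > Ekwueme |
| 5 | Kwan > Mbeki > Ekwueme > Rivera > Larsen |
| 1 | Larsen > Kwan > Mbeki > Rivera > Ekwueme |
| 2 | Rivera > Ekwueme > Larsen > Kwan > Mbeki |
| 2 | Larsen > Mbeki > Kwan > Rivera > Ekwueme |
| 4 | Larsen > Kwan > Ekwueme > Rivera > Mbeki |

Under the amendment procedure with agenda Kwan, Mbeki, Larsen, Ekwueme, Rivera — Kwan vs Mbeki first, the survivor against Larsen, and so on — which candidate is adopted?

Round 1: Kwan vs Mbeki — 12–9, Kwan advances.
Round 2: Kwan vs Larsen — 10–11, Larsen advances.
Round 3: Larsen vs Ekwueme — 12–9, Larsen advances.
Round 4: Larsen vs Rivera — 7–14, Rivera advances.
Rivera survives the agenda.

Rivera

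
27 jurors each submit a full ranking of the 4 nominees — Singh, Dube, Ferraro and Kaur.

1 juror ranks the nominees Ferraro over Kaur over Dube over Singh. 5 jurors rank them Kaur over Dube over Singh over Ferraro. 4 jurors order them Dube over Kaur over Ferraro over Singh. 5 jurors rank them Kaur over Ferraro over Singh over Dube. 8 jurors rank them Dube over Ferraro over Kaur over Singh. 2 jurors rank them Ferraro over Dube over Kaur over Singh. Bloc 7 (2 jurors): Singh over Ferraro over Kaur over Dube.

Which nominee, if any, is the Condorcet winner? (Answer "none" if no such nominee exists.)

Pairwise majorities:
Singh vs Dube: Singh preferred on 5+2 = 7 ballots; Dube wins 20–7.
Singh vs Ferraro: Singh preferred on 5+2 = 7 ballots; Ferraro wins 20–7.
Singh vs Kaur: Singh preferred on 2 ballots; Kaur wins 25–2.
Dube vs Ferraro: 17 to 10, Dube.
Dube vs Kaur: 14 to 13, Dube.
Ferraro vs Kaur: Ferraro is ranked higher on 1+8+2+2 = 13 ballots, Kaur on 14. Kaur wins 14–13.
Dube wins every pairwise contest, so Dube is the Condorcet winner.

Dube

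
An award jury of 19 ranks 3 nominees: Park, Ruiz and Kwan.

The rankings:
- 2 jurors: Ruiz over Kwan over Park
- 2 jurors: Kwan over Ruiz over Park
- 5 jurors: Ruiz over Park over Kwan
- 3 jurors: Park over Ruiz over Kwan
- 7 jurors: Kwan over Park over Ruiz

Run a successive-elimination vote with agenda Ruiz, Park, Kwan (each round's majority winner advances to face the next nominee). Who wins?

Round 1: Ruiz vs Park — 9–10, Park advances.
Round 2: Park vs Kwan — 8–11, Kwan advances.
Kwan survives the agenda.

Kwan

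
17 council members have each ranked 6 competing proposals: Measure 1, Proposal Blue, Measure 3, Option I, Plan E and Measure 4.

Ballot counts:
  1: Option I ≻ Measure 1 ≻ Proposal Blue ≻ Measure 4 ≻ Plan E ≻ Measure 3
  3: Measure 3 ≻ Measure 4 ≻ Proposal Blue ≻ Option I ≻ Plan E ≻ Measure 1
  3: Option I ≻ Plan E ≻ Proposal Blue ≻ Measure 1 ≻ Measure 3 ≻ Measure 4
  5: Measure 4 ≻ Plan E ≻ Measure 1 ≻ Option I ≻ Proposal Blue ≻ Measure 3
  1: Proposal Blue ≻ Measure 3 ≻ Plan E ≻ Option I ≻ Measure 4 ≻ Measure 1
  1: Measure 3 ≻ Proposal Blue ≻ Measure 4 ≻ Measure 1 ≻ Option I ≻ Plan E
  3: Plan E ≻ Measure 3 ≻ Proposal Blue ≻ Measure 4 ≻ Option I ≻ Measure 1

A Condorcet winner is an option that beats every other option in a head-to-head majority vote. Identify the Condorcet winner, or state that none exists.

none

Check each pair by majority over 17 ballots:
Measure 1 vs Proposal Blue: Proposal Blue wins 11–6.
Measure 1 vs Measure 3: Measure 1 preferred on 1+3+5 = 9 ballots; Measure 1 wins 9–8.
Measure 1 vs Option I: Option I wins 11–6.
Measure 1 vs Plan E: Measure 1 preferred on 1+1 = 2 ballots; Plan E wins 15–2.
Measure 1–Measure 4: Measure 4 13–4.
Proposal Blue–Measure 3: Proposal Blue 10–7.
Proposal Blue vs Option I: Proposal Blue is ranked higher on 3+1+1+3 = 8 ballots, Option I on 9. Option I wins 9–8.
Proposal Blue vs Plan E: 6 to 11, Plan E.
Proposal Blue vs Measure 4: 1+3+1+1+3 = 9 for Proposal Blue, 8 for Measure 4 — Proposal Blue by 9–8.
Measure 3 vs Option I: 8 to 9, Option I.
Measure 3–Plan E: Plan E 12–5.
Measure 3–Measure 4: Measure 3 11–6.
Option I vs Plan E: Plan E, 9–8.
Option I vs Measure 4: 1+3+1 = 5 for Option I, 12 for Measure 4 — Measure 4 by 12–5.
Plan E–Measure 4: Measure 4 10–7.
Every option loses at least once (Measure 1 loses to Proposal Blue; Proposal Blue loses to Option I; Measure 3 loses to Measure 1; Option I loses to Plan E; Plan E loses to Measure 4; Measure 4 loses to Proposal Blue). The majority relation contains the cycle Measure 1 → Measure 3 → Measure 4 → Measure 1, so there is no Condorcet winner.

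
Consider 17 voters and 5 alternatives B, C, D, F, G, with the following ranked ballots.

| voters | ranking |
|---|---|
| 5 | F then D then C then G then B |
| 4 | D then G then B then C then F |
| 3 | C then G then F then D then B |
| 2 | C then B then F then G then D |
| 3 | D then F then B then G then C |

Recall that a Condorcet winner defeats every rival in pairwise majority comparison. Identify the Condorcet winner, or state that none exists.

Head-to-head results (17 voters):
B vs C: B is ranked higher on 4+3 = 7 ballots, C on 10. C wins 10–7.
B vs D: D wins 15–2.
B–F: F 11–6.
B vs G: G wins 12–5.
C vs D: 3+2 = 5 for C, 12 for D — D by 12–5.
C vs F: 4+3+2 = 9 for C, 8 for F — C by 9–8.
C vs G: 5+3+2 = 10 for C, 7 for G — C by 10–7.
D vs F: 7 to 10, F.
D vs G: 5+4+3 = 12 for D, 5 for G — D by 12–5.
F vs G: F is ranked higher on 5+2+3 = 10 ballots, G on 7. F wins 10–7.
Every alternative loses at least once (B loses to C; C loses to D; D loses to F; F loses to C; G loses to C). The majority relation contains the cycle C → F → D → C, so there is no Condorcet winner.

none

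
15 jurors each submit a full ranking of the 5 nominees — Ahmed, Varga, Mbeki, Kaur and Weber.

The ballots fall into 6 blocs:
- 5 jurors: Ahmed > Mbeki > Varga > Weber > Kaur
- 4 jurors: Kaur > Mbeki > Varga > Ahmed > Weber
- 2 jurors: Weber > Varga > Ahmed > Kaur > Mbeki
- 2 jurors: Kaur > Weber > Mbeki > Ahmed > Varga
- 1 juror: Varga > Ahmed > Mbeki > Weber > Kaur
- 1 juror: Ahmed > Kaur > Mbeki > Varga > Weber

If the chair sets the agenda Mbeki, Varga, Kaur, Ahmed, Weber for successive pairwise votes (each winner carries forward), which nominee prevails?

Round 1: Mbeki vs Varga — 12–3, Mbeki advances.
Round 2: Mbeki vs Kaur — 6–9, Kaur advances.
Round 3: Kaur vs Ahmed — 6–9, Ahmed advances.
Round 4: Ahmed vs Weber — 11–4, Ahmed advances.
The agenda winner is Ahmed.

Ahmed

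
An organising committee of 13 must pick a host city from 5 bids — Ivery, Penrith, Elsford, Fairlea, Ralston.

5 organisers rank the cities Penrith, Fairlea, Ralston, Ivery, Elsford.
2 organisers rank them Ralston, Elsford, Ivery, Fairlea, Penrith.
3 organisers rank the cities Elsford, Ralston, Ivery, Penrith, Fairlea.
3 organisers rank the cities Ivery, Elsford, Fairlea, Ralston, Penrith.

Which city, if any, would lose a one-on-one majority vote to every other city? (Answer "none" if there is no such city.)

none

Pairwise majorities:
Ivery vs Penrith: Ivery wins 8–5.
Ivery vs Elsford: Ivery preferred on 5+3 = 8 ballots; Ivery wins 8–5.
Ivery vs Fairlea: Ivery, 8–5.
Ivery vs Ralston: Ivery is ranked higher on 3 ballots, Ralston on 10. Ralston wins 10–3.
Penrith vs Elsford: Elsford, 8–5.
Penrith vs Fairlea: 8 to 5, Penrith.
Penrith vs Ralston: 5 to 8, Ralston.
Elsford vs Fairlea: Elsford wins 8–5.
Elsford–Ralston: Ralston 7–6.
Fairlea vs Ralston: Fairlea preferred on 5+3 = 8 ballots; Fairlea wins 8–5.
No city is winless: Ivery beats Penrith; Penrith beats Fairlea; Elsford beats Penrith; Fairlea beats Ralston; Ralston beats Ivery. There is no Condorcet loser.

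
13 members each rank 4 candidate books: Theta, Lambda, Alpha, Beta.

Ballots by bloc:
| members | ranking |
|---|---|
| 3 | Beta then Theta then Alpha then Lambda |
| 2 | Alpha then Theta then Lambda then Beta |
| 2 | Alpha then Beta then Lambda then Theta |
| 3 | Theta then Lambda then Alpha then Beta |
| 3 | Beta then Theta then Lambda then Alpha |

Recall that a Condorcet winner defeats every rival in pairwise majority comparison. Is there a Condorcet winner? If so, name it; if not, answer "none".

none

Check each pair by majority over 13 ballots:
Theta–Lambda: Theta 11–2.
Theta vs Alpha: Theta wins 9–4.
Theta–Beta: Beta 8–5.
Lambda–Alpha: Alpha 7–6.
Lambda–Beta: Beta 8–5.
Alpha vs Beta: Alpha wins 7–6.
Every book loses at least once (Theta loses to Beta; Lambda loses to Theta; Alpha loses to Theta; Beta loses to Alpha). The majority relation contains the cycle Theta beats Alpha beats Beta beats Theta, so there is no Condorcet winner.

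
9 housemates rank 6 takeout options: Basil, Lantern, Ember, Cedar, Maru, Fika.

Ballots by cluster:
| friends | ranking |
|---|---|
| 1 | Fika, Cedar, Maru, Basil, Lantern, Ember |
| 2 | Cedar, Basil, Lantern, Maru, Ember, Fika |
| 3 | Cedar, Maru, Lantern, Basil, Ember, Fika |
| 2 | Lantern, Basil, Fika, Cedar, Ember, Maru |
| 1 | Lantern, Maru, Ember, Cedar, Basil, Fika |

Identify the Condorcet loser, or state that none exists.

Head-to-head results (9 friends):
Basil vs Lantern: Basil preferred on 1+2 = 3 ballots; Lantern wins 6–3.
Basil vs Ember: 1+2+3+2 = 8 for Basil, 1 for Ember — Basil by 8–1.
Basil vs Cedar: Cedar wins 7–2.
Basil vs Maru: Maru wins 5–4.
Basil vs Fika: Basil wins 8–1.
Lantern vs Ember: Lantern wins 9–0.
Lantern vs Cedar: Cedar wins 6–3.
Lantern vs Maru: Lantern, 5–4.
Lantern vs Fika: 8 to 1, Lantern.
Ember vs Cedar: 1 to 8, Cedar.
Ember vs Maru: Maru, 7–2.
Ember vs Fika: Ember preferred on 2+3+1 = 6 ballots; Ember wins 6–3.
Cedar vs Maru: Cedar wins 8–1.
Cedar vs Fika: 6 to 3, Cedar.
Maru vs Fika: Maru, 6–3.
Fika loses to every other restaurant — it is the Condorcet loser.

Fika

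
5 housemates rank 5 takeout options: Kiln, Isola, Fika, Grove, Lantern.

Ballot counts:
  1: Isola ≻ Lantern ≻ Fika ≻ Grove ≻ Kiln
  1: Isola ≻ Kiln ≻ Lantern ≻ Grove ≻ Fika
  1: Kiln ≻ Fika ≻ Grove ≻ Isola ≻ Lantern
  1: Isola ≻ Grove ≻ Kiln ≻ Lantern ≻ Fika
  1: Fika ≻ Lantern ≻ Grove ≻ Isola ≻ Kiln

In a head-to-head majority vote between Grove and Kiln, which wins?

Ballots ranking Grove above Kiln: 1 + 1 + 1 = 3.
Ballots ranking Kiln above Grove: 5 − 3 = 2.
Grove wins the head-to-head 3–2.

Grove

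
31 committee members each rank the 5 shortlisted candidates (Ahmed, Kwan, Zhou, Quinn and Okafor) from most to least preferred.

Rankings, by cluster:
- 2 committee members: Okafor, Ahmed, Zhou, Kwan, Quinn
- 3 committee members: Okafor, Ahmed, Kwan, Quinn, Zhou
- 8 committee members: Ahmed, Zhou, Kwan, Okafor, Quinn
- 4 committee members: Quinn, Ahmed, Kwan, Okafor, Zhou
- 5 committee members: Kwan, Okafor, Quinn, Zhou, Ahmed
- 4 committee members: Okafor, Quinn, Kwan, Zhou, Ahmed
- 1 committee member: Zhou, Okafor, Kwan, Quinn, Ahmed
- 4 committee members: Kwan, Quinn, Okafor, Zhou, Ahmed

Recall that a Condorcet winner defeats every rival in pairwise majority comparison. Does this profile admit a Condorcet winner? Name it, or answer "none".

Check each pair by majority over 31 ballots:
Ahmed vs Kwan: Ahmed, 17–14.
Ahmed–Zhou: Ahmed 17–14.
Ahmed vs Quinn: Quinn wins 18–13.
Ahmed vs Okafor: Okafor wins 19–12.
Kwan–Zhou: Kwan 20–11.
Kwan vs Quinn: 2+3+8+5+1+4 = 23 for Kwan, 8 for Quinn — Kwan by 23–8.
Kwan vs Okafor: Kwan, 21–10.
Zhou vs Quinn: 2+8+1 = 11 for Zhou, 20 for Quinn — Quinn by 20–11.
Zhou vs Okafor: 9 to 22, Okafor.
Quinn vs Okafor: 4+4 = 8 for Quinn, 23 for Okafor — Okafor by 23–8.
Each candidate drops at least one matchup (Ahmed loses to Quinn; Kwan loses to Ahmed; Zhou loses to Ahmed; Quinn loses to Kwan; Okafor loses to Kwan); the cycle Ahmed > Kwan > Quinn > Ahmed rules out a Condorcet winner.

none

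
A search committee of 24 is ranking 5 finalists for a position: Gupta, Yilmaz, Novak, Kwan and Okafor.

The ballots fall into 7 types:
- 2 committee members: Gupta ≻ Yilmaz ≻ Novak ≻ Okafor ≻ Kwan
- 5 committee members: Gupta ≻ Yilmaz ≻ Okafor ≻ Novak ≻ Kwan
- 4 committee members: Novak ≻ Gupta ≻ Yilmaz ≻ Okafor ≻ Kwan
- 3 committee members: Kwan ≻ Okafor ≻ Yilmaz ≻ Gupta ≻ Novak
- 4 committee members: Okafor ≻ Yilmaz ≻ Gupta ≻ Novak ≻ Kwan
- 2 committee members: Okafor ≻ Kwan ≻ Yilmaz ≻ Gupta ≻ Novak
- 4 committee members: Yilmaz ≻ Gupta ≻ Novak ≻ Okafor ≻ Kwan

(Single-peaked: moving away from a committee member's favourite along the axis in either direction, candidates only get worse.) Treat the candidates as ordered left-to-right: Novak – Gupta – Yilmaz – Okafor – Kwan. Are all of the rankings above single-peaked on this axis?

yes

Axis positions: Novak=1, Gupta=2, Yilmaz=3, Okafor=4, Kwan=5.
Type 1 (peak Gupta at position 2): ranking walks positions 2-3-1-4-5, expanding outward from the peak — single-peaked.
Type 2 (peak Gupta at position 2): ranking walks positions 2-3-4-1-5, expanding outward from the peak — single-peaked.
Type 3 (peak Novak at position 1): ranking walks positions 1-2-3-4-5, expanding outward from the peak — single-peaked.
Type 4 (peak Kwan at position 5): ranking walks positions 5-4-3-2-1, expanding outward from the peak — single-peaked.
Type 5 (peak Okafor at position 4): ranking walks positions 4-3-2-1-5, expanding outward from the peak — single-peaked.
Type 6 (peak Okafor at position 4): ranking walks positions 4-5-3-2-1, expanding outward from the peak — single-peaked.
Type 7 (peak Yilmaz at position 3): ranking walks positions 3-2-1-4-5, expanding outward from the peak — single-peaked.
Every ranking is single-peaked on this axis.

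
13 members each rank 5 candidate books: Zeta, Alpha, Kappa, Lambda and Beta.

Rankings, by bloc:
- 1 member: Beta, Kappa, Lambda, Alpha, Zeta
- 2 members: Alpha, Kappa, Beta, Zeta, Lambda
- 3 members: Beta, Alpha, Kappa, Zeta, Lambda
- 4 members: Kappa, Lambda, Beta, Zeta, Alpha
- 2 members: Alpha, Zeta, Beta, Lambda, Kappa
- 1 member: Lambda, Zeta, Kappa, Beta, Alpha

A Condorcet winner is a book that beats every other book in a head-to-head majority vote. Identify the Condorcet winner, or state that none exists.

none

Pairwise majorities:
Zeta vs Alpha: 4+1 = 5 for Zeta, 8 for Alpha — Alpha by 8–5.
Zeta vs Kappa: Zeta is ranked higher on 2+1 = 3 ballots, Kappa on 10. Kappa wins 10–3.
Zeta vs Lambda: 2+3+2 = 7 for Zeta, 6 for Lambda — Zeta by 7–6.
Zeta vs Beta: 2+1 = 3 for Zeta, 10 for Beta — Beta by 10–3.
Alpha vs Kappa: 7 to 6, Alpha.
Alpha vs Lambda: Alpha preferred on 2+3+2 = 7 ballots; Alpha wins 7–6.
Alpha vs Beta: Alpha is ranked higher on 2+2 = 4 ballots, Beta on 9. Beta wins 9–4.
Kappa vs Lambda: Kappa is ranked higher on 1+2+3+4 = 10 ballots, Lambda on 3. Kappa wins 10–3.
Kappa vs Beta: 7 to 6, Kappa.
Lambda vs Beta: 4+1 = 5 for Lambda, 8 for Beta — Beta by 8–5.
Each book drops at least one matchup (Zeta loses to Alpha; Alpha loses to Beta; Kappa loses to Alpha; Lambda loses to Zeta; Beta loses to Kappa); the cycle Alpha > Kappa > Beta > Alpha rules out a Condorcet winner.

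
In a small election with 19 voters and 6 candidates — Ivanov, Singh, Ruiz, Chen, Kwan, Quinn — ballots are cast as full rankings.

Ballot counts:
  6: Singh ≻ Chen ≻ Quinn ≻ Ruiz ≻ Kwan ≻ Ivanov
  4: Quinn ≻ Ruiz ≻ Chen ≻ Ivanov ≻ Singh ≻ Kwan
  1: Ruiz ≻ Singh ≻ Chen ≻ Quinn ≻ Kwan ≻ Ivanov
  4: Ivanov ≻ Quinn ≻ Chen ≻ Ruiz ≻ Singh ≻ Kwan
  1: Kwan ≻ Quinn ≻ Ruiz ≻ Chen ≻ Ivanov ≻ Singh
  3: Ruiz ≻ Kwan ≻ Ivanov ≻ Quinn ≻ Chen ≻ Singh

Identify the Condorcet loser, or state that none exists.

Head-to-head results (19 voters):
Ivanov vs Singh: Ivanov wins 12–7.
Ivanov vs Ruiz: Ruiz, 15–4.
Ivanov vs Chen: Ivanov preferred on 4+3 = 7 ballots; Chen wins 12–7.
Ivanov–Kwan: Kwan 11–8.
Ivanov vs Quinn: Ivanov preferred on 4+3 = 7 ballots; Quinn wins 12–7.
Singh vs Ruiz: Singh is ranked higher on 6 ballots, Ruiz on 13. Ruiz wins 13–6.
Singh vs Chen: 6+1 = 7 for Singh, 12 for Chen — Chen by 12–7.
Singh vs Kwan: Singh wins 15–4.
Singh vs Quinn: Quinn, 12–7.
Ruiz vs Chen: 4+1+1+3 = 9 for Ruiz, 10 for Chen — Chen by 10–9.
Ruiz–Kwan: Ruiz 18–1.
Ruiz vs Quinn: Quinn, 15–4.
Chen vs Kwan: 15 to 4, Chen.
Chen–Quinn: Quinn 12–7.
Kwan–Quinn: Quinn 15–4.
Every candidate wins at least one matchup (Ivanov beats Singh; Singh beats Kwan; Ruiz beats Ivanov; Chen beats Ivanov; Kwan beats Ivanov; Quinn beats Ivanov), so there is no Condorcet loser.

none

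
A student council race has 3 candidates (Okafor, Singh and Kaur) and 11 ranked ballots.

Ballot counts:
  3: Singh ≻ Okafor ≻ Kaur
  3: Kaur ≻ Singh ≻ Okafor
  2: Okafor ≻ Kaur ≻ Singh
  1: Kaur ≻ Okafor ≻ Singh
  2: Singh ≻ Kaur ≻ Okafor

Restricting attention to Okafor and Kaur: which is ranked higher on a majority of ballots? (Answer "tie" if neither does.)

Ballots ranking Okafor above Kaur: 3 + 2 = 5.
Ballots ranking Kaur above Okafor: 11 − 5 = 6.
Kaur wins the head-to-head 6–5.

Kaur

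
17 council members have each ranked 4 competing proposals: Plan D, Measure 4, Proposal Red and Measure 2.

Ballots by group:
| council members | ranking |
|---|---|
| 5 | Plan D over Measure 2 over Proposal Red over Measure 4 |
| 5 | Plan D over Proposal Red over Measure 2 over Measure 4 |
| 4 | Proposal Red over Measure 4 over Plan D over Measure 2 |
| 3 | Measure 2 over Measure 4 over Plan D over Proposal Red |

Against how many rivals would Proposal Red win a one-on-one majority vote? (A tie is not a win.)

Proposal Red against each rival (17 council members):
Proposal Red vs Plan D: Plan D wins 13–4.
Proposal Red vs Measure 4: Proposal Red wins 14–3.
Proposal Red vs Measure 2: Proposal Red wins 9–8.
Proposal Red beats Measure 4, Measure 2; loses to Plan D — 2 pairwise wins.

2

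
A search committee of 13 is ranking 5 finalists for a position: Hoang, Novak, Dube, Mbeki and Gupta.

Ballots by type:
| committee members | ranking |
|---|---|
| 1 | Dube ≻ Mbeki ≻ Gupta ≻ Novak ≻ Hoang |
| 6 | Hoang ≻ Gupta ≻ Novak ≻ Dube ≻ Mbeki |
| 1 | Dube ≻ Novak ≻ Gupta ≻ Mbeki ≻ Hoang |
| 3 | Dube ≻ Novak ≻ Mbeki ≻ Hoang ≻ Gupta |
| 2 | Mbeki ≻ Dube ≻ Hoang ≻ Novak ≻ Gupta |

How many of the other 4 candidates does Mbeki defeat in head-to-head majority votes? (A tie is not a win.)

1

Mbeki against each rival (13 committee members):
Mbeki vs Hoang: Mbeki wins 7–6.
Mbeki vs Novak: 3 to 10, Novak.
Mbeki–Dube: Dube 11–2.
Mbeki vs Gupta: Mbeki is ranked higher on 1+3+2 = 6 ballots, Gupta on 7. Gupta wins 7–6.
Mbeki beats Hoang; loses to Novak, Dube, Gupta — 1 pairwise win.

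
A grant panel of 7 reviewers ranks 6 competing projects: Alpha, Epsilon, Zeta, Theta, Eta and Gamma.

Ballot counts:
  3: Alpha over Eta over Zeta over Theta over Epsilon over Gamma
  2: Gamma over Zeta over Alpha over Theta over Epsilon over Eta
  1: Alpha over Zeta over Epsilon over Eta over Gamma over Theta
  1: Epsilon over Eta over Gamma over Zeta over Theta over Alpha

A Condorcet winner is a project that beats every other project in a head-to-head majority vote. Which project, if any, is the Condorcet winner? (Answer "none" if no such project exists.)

Alpha

Check each pair by majority over 7 ballots:
Alpha vs Epsilon: Alpha preferred on 3+2+1 = 6 ballots; Alpha wins 6–1.
Alpha vs Zeta: Alpha preferred on 3+1 = 4 ballots; Alpha wins 4–3.
Alpha vs Theta: 6 to 1, Alpha.
Alpha vs Eta: 6 to 1, Alpha.
Alpha vs Gamma: Alpha is ranked higher on 3+1 = 4 ballots, Gamma on 3. Alpha wins 4–3.
Epsilon vs Zeta: 1 for Epsilon, 6 for Zeta — Zeta by 6–1.
Epsilon vs Theta: Epsilon preferred on 1+1 = 2 ballots; Theta wins 5–2.
Epsilon vs Eta: Epsilon is ranked higher on 2+1+1 = 4 ballots, Eta on 3. Epsilon wins 4–3.
Epsilon vs Gamma: 3+1+1 = 5 for Epsilon, 2 for Gamma — Epsilon by 5–2.
Zeta vs Theta: 7 to 0, Zeta.
Zeta vs Eta: Zeta is ranked higher on 2+1 = 3 ballots, Eta on 4. Eta wins 4–3.
Zeta vs Gamma: Zeta is ranked higher on 3+1 = 4 ballots, Gamma on 3. Zeta wins 4–3.
Theta vs Eta: 2 to 5, Eta.
Theta vs Gamma: Theta preferred on 3 ballots; Gamma wins 4–3.
Eta vs Gamma: 3+1+1 = 5 for Eta, 2 for Gamma — Eta by 5–2.
Alpha beats each of Epsilon, Zeta, Theta, Eta, Gamma — Alpha is the Condorcet winner.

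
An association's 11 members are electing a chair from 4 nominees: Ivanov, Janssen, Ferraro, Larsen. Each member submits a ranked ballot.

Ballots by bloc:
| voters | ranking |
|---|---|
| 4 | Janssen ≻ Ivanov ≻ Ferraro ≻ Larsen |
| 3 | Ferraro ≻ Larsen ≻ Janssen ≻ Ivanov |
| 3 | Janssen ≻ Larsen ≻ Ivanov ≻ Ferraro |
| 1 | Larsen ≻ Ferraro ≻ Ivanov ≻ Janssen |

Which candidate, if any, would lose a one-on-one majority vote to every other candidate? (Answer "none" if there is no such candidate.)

none

Pairwise majorities:
Ivanov vs Janssen: Ivanov preferred on 1 ballot; Janssen wins 10–1.
Ivanov vs Ferraro: Ivanov wins 7–4.
Ivanov vs Larsen: 4 for Ivanov, 7 for Larsen — Larsen by 7–4.
Janssen vs Ferraro: 7 to 4, Janssen.
Janssen vs Larsen: Janssen is ranked higher on 4+3 = 7 ballots, Larsen on 4. Janssen wins 7–4.
Ferraro vs Larsen: Ferraro preferred on 4+3 = 7 ballots; Ferraro wins 7–4.
Every candidate wins at least one matchup (Ivanov beats Ferraro; Janssen beats Ivanov; Ferraro beats Larsen; Larsen beats Ivanov), so there is no Condorcet loser.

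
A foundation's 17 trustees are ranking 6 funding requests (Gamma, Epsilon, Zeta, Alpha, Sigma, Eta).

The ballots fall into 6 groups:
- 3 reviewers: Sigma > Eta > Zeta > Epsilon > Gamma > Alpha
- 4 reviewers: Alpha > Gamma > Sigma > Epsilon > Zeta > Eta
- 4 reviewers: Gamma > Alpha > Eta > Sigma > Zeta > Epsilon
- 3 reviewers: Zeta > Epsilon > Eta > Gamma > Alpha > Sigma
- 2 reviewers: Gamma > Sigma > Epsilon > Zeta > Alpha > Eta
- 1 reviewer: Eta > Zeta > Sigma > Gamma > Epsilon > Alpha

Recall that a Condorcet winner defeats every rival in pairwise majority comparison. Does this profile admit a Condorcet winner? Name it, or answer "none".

Pairwise majorities:
Gamma vs Epsilon: 11 to 6, Gamma.
Gamma–Zeta: Gamma 10–7.
Gamma vs Alpha: 3+4+3+2+1 = 13 for Gamma, 4 for Alpha — Gamma by 13–4.
Gamma vs Sigma: 13 to 4, Gamma.
Gamma–Eta: Gamma 10–7.
Epsilon vs Zeta: Epsilon preferred on 4+2 = 6 ballots; Zeta wins 11–6.
Epsilon–Alpha: Epsilon 9–8.
Epsilon vs Sigma: Sigma wins 14–3.
Epsilon vs Eta: 4+3+2 = 9 for Epsilon, 8 for Eta — Epsilon by 9–8.
Zeta vs Alpha: 3+3+2+1 = 9 for Zeta, 8 for Alpha — Zeta by 9–8.
Zeta vs Sigma: 3+1 = 4 for Zeta, 13 for Sigma — Sigma by 13–4.
Zeta–Eta: Zeta 9–8.
Alpha vs Sigma: Alpha, 11–6.
Alpha vs Eta: Alpha, 10–7.
Sigma vs Eta: 3+4+2 = 9 for Sigma, 8 for Eta — Sigma by 9–8.
Only Gamma has no losses; Gamma is the Condorcet winner.

Gamma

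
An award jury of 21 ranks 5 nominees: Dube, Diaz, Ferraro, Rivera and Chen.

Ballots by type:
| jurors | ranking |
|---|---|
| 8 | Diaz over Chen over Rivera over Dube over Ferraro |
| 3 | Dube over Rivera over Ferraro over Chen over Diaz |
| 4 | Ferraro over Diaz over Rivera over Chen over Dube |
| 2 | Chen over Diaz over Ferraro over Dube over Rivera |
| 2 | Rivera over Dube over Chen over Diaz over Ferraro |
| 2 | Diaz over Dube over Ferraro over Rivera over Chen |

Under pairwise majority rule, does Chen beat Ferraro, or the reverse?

Ballots ranking Chen above Ferraro: 8 + 2 + 2 = 12.
Ballots ranking Ferraro above Chen: 21 − 12 = 9.
Chen wins the head-to-head 12–9.

Chen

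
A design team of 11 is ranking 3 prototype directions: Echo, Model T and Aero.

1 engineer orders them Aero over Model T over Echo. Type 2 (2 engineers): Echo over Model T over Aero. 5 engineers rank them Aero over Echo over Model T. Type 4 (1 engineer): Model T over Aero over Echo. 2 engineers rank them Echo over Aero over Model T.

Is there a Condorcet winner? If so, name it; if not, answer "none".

Aero

Head-to-head results (11 engineers):
Echo vs Model T: Echo is ranked higher on 2+5+2 = 9 ballots, Model T on 2. Echo wins 9–2.
Echo–Aero: Aero 7–4.
Model T vs Aero: 3 to 8, Aero.
Aero beats each of Echo, Model T — Aero is the Condorcet winner.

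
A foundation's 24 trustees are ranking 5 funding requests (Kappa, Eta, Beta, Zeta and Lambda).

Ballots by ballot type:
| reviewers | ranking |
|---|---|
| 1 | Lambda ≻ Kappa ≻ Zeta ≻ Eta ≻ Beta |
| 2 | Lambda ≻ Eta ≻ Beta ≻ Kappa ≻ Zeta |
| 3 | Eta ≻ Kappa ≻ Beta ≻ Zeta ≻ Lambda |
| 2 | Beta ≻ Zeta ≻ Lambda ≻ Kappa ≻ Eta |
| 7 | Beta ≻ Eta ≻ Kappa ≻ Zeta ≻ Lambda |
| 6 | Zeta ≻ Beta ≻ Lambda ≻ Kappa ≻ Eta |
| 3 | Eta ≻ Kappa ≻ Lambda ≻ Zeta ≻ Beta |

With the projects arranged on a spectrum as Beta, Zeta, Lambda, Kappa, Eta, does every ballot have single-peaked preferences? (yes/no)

no

Axis positions: Beta=1, Zeta=2, Lambda=3, Kappa=4, Eta=5.
Ballot type 1 (peak Lambda at position 3): ranking walks positions 3-4-2-5-1, expanding outward from the peak — single-peaked.
Ballot type 2: ranking walks positions 3-5-1-4-2; Eta is ranked above Kappa even though Kappa lies between Eta and the peak Lambda on the axis — preferences dip and rise again. Not single-peaked.
Ballot type 3: ranking walks positions 5-4-1-2-3; Beta is ranked above Lambda even though Lambda lies between Beta and the peak Eta on the axis — preferences dip and rise again. Not single-peaked.
Ballot type 4 (peak Beta at position 1): ranking walks positions 1-2-3-4-5, expanding outward from the peak — single-peaked.
Ballot type 5: ranking walks positions 1-5-4-2-3; Eta is ranked above Zeta even though Zeta lies between Eta and the peak Beta on the axis — preferences dip and rise again. Not single-peaked.
Ballot type 6 (peak Zeta at position 2): ranking walks positions 2-1-3-4-5, expanding outward from the peak — single-peaked.
Ballot type 7 (peak Eta at position 5): ranking walks positions 5-4-3-2-1, expanding outward from the peak — single-peaked.
Ballot type 2 violates single-peakedness, so the profile is not single-peaked on this axis.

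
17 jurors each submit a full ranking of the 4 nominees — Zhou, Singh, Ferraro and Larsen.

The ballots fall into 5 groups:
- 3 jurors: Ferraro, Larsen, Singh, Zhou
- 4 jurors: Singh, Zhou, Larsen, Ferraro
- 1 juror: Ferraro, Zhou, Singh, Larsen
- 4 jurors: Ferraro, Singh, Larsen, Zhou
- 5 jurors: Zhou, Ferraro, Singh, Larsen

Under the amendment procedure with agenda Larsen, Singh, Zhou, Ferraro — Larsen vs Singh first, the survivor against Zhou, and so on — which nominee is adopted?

Round 1: Larsen vs Singh — 3–14, Singh advances.
Round 2: Singh vs Zhou — 11–6, Singh advances.
Round 3: Singh vs Ferraro — 4–13, Ferraro advances.
Ferraro survives the agenda.

Ferraro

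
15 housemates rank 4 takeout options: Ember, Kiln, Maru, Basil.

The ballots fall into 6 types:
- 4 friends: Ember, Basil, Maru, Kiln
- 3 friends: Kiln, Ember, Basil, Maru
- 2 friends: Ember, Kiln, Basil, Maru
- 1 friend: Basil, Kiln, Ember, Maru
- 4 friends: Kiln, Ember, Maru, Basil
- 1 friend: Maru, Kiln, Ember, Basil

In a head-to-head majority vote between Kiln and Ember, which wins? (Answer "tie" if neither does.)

Kiln

Ballots ranking Kiln above Ember: 3 + 1 + 4 + 1 = 9.
Ballots ranking Ember above Kiln: 15 − 9 = 6.
Kiln wins the head-to-head 9–6.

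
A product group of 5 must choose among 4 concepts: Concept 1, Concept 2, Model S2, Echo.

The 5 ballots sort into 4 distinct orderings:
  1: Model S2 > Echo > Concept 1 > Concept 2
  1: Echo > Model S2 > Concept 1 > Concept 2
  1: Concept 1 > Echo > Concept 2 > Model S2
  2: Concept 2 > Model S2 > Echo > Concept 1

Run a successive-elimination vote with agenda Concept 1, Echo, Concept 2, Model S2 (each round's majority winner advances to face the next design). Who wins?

Round 1: Concept 1 vs Echo — 1–4, Echo advances.
Round 2: Echo vs Concept 2 — 3–2, Echo advances.
Round 3: Echo vs Model S2 — 2–3, Model S2 advances.
Model S2 survives the agenda.

Model S2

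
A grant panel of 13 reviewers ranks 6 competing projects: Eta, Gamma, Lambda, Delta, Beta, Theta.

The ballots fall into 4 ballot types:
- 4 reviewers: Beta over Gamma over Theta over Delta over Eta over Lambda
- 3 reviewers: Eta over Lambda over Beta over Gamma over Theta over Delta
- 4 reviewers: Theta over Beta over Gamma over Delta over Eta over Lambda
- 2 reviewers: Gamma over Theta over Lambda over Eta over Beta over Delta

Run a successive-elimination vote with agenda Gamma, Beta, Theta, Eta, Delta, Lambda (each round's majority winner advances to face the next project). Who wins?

Beta

Round 1: Gamma vs Beta — 2–11, Beta advances.
Round 2: Beta vs Theta — 7–6, Beta advances.
Round 3: Beta vs Eta — 8–5, Beta advances.
Round 4: Beta vs Delta — 13–0, Beta advances.
Round 5: Beta vs Lambda — 8–5, Beta advances.
Beta survives the agenda.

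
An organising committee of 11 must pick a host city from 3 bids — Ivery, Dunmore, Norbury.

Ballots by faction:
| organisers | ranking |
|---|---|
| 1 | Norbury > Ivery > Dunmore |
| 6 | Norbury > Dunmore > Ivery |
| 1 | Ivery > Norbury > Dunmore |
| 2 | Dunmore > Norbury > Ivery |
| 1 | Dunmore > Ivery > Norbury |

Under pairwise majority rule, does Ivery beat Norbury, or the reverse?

Ballots ranking Ivery above Norbury: 1 + 1 = 2.
Ballots ranking Norbury above Ivery: 11 − 2 = 9.
Norbury wins the head-to-head 9–2.

Norbury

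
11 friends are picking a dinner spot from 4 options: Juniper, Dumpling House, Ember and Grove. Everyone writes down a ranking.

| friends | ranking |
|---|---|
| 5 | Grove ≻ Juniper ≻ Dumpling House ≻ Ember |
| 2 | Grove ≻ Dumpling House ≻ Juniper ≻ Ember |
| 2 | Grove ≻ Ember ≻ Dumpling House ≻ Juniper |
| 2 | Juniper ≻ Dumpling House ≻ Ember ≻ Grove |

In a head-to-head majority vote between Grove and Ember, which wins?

Grove

Ballots ranking Grove above Ember: 5 + 2 + 2 = 9.
Ballots ranking Ember above Grove: 11 − 9 = 2.
Grove wins the head-to-head 9–2.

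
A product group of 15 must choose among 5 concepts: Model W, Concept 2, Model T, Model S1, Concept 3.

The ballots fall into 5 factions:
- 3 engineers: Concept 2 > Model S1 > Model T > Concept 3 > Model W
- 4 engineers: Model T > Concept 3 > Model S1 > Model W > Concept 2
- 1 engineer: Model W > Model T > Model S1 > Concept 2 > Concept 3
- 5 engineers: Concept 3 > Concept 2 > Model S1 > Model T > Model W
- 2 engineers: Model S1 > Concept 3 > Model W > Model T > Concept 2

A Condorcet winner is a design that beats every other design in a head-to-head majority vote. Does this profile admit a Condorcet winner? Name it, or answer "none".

Check each pair by majority over 15 ballots:
Model W–Concept 2: Concept 2 8–7.
Model W vs Model T: Model T wins 12–3.
Model W vs Model S1: Model S1, 14–1.
Model W–Concept 3: Concept 3 14–1.
Concept 2 vs Model T: Concept 2, 8–7.
Concept 2–Model S1: Concept 2 8–7.
Concept 2–Concept 3: Concept 3 11–4.
Model T–Model S1: Model S1 10–5.
Model T–Concept 3: Model T 8–7.
Model S1 vs Concept 3: Concept 3, 9–6.
Every design loses at least once (Model W loses to Concept 2; Concept 2 loses to Concept 3; Model T loses to Concept 2; Model S1 loses to Concept 2; Concept 3 loses to Model T). The majority relation contains the cycle Concept 2 beats Model T beats Concept 3 beats Concept 2, so there is no Condorcet winner.

none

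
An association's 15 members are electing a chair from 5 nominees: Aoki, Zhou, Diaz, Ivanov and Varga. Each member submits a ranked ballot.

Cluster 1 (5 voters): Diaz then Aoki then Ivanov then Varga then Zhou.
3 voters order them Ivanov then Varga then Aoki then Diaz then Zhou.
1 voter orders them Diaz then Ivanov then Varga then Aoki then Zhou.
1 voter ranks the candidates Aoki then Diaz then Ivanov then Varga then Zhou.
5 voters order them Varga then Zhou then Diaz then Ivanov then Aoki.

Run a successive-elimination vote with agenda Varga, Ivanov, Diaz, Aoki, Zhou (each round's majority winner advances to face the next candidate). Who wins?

Diaz

Round 1: Varga vs Ivanov — 5–10, Ivanov advances.
Round 2: Ivanov vs Diaz — 3–12, Diaz advances.
Round 3: Diaz vs Aoki — 11–4, Diaz advances.
Round 4: Diaz vs Zhou — 10–5, Diaz advances.
Diaz survives the agenda.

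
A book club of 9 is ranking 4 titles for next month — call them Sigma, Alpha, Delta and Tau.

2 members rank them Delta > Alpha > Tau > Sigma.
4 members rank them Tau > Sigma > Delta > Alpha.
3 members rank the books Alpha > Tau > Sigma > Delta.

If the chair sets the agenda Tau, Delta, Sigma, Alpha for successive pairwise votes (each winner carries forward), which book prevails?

Alpha

Round 1: Tau vs Delta — 7–2, Tau advances.
Round 2: Tau vs Sigma — 9–0, Tau advances.
Round 3: Tau vs Alpha — 4–5, Alpha advances.
Alpha survives the agenda.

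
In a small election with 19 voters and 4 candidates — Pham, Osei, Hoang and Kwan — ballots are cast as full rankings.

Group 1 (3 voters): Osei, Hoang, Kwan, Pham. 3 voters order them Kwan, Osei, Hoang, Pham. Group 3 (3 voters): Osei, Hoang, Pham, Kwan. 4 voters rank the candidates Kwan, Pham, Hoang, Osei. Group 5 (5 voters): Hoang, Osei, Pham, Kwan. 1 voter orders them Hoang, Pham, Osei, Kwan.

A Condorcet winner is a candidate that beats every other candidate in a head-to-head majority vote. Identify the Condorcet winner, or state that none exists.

Head-to-head results (19 voters):
Pham vs Osei: Osei, 14–5.
Pham vs Hoang: Hoang, 15–4.
Pham vs Kwan: Kwan wins 10–9.
Osei vs Hoang: Hoang wins 10–9.
Osei–Kwan: Osei 12–7.
Hoang–Kwan: Hoang 12–7.
Hoang beats each of Pham, Osei, Kwan — Hoang is the Condorcet winner.

Hoang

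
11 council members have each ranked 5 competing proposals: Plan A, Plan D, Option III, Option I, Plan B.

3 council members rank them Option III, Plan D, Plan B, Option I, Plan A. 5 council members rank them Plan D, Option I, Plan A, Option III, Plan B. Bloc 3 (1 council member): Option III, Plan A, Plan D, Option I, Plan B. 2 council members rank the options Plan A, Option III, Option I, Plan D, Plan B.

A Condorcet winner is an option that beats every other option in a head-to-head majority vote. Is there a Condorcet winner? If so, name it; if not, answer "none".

none

Check each pair by majority over 11 ballots:
Plan A vs Plan D: Plan D wins 8–3.
Plan A vs Option III: Plan A preferred on 5+2 = 7 ballots; Plan A wins 7–4.
Plan A vs Option I: Plan A is ranked higher on 1+2 = 3 ballots, Option I on 8. Option I wins 8–3.
Plan A vs Plan B: 5+1+2 = 8 for Plan A, 3 for Plan B — Plan A by 8–3.
Plan D vs Option III: 5 to 6, Option III.
Plan D vs Option I: Plan D wins 9–2.
Plan D–Plan B: Plan D 11–0.
Option III vs Option I: Option III, 6–5.
Option III vs Plan B: Option III wins 11–0.
Option I vs Plan B: Option I is ranked higher on 5+1+2 = 8 ballots, Plan B on 3. Option I wins 8–3.
Every option loses at least once (Plan A loses to Plan D; Plan D loses to Option III; Option III loses to Plan A; Option I loses to Plan D; Plan B loses to Plan A). The majority relation contains the cycle Plan A → Option III → Plan D → Plan A, so there is no Condorcet winner.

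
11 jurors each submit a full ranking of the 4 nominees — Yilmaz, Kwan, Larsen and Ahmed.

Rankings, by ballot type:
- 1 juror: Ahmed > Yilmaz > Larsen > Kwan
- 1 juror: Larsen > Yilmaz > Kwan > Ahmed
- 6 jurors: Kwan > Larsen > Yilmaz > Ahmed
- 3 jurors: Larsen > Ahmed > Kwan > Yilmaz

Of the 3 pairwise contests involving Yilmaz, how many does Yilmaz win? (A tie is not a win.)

Yilmaz against each rival (11 jurors):
Yilmaz vs Kwan: Kwan, 9–2.
Yilmaz vs Larsen: Larsen wins 10–1.
Yilmaz vs Ahmed: Yilmaz, 7–4.
Yilmaz beats Ahmed; loses to Kwan, Larsen — 1 pairwise win.

1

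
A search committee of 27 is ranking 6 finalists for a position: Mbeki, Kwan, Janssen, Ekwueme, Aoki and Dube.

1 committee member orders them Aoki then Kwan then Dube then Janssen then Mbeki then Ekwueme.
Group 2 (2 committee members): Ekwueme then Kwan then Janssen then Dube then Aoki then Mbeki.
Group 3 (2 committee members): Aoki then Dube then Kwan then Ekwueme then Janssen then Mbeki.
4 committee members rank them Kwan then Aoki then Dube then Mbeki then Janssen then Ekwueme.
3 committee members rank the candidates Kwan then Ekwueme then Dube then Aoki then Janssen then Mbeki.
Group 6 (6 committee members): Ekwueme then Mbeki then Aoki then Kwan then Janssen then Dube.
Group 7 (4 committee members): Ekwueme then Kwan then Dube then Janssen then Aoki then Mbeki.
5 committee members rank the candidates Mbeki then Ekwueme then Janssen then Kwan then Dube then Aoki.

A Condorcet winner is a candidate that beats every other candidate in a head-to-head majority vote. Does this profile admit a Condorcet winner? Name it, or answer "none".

Ekwueme

Check each pair by majority over 27 ballots:
Mbeki–Kwan: Kwan 16–11.
Mbeki vs Janssen: Mbeki, 15–12.
Mbeki vs Ekwueme: Mbeki is ranked higher on 1+4+5 = 10 ballots, Ekwueme on 17. Ekwueme wins 17–10.
Mbeki–Aoki: Aoki 16–11.
Mbeki vs Dube: Mbeki preferred on 6+5 = 11 ballots; Dube wins 16–11.
Kwan–Janssen: Kwan 22–5.
Kwan vs Ekwueme: Ekwueme wins 17–10.
Kwan–Aoki: Kwan 18–9.
Kwan vs Dube: 25 for Kwan, 2 for Dube — Kwan by 25–2.
Janssen vs Ekwueme: 5 to 22, Ekwueme.
Janssen vs Aoki: Aoki wins 16–11.
Janssen vs Dube: Janssen is ranked higher on 2+6+5 = 13 ballots, Dube on 14. Dube wins 14–13.
Ekwueme vs Aoki: 20 to 7, Ekwueme.
Ekwueme vs Dube: 2+3+6+4+5 = 20 for Ekwueme, 7 for Dube — Ekwueme by 20–7.
Aoki vs Dube: 13 to 14, Dube.
Ekwueme wins every pairwise contest, so Ekwueme is the Condorcet winner.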